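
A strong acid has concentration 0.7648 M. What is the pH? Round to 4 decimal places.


A strong acid dissociates completely, so [H+] equals the given concentration.
pH = -log10([H+]) = -log10(0.7648)
pH = 0.11645212, rounded to 4 dp:

0.1165


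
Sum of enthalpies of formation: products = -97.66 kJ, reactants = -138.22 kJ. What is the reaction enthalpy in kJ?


dH_rxn = sum(dH_f products) - sum(dH_f reactants)
dH_rxn = -97.66 - (-138.22)
dH_rxn = 40.56 kJ:

40.56 kJ


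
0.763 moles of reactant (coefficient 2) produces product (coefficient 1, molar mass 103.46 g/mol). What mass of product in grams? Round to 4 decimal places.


Use the coefficient ratio to convert reactant moles to product moles, then multiply by the product's molar mass.
moles_P = moles_R * (coeff_P / coeff_R) = 0.763 * (1/2) = 0.3815
mass_P = moles_P * M_P = 0.3815 * 103.46
mass_P = 39.46999 g, rounded to 4 dp:

39.4700 g


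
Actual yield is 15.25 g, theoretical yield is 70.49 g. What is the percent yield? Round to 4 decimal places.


% yield = 100 * actual / theoretical
% yield = 100 * 15.25 / 70.49
% yield = 21.63427437 %, rounded to 4 dp:

21.6343 %


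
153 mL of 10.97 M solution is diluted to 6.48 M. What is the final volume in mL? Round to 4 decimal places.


Dilution: M1*V1 = M2*V2, solve for V2.
V2 = M1*V1 / M2
V2 = 10.97 * 153 / 6.48
V2 = 1678.41 / 6.48
V2 = 259.01388889 mL, rounded to 4 dp:

259.0139 mL


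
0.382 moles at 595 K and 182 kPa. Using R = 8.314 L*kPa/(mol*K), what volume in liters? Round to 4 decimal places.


PV = nRT, solve for V = nRT / P.
nRT = 0.382 * 8.314 * 595 = 1889.6891
V = 1889.6891 / 182
V = 10.38290714 L, rounded to 4 dp:

10.3829 L


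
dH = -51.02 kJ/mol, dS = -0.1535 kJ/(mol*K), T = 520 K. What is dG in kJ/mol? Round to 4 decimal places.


Gibbs: dG = dH - T*dS (consistent units, dS already in kJ/(mol*K)).
T*dS = 520 * -0.1535 = -79.82
dG = -51.02 - (-79.82)
dG = 28.8 kJ/mol, rounded to 4 dp:

28.8000 kJ/mol


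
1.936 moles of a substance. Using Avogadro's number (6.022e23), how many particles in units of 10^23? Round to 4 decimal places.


N = n * NA, then divide by 1e23 for the requested units.
N / 1e23 = n * 6.022
N / 1e23 = 1.936 * 6.022
N / 1e23 = 11.658592, rounded to 4 dp:

11.6586


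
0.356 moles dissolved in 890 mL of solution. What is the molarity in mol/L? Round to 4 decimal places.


Convert volume to liters: V_L = V_mL / 1000.
V_L = 890 / 1000 = 0.89 L
M = n / V_L = 0.356 / 0.89
M = 0.4 mol/L, rounded to 4 dp:

0.4000 mol/L


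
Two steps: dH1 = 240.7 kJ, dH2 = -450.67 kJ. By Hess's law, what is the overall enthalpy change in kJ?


Hess's law: enthalpy is a state function, so add the step enthalpies.
dH_total = dH1 + dH2 = 240.7 + (-450.67)
dH_total = -209.97 kJ:

-209.97 kJ


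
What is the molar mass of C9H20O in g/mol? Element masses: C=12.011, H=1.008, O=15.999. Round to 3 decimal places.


M = sum(count * atomic_mass) over atoms.
M = 9*12.011 + 20*1.008 + 1*15.999
M = 108.099 + 20.16 + 15.999
M = 144.258 g/mol, rounded to 3 dp:

144.258 g/mol


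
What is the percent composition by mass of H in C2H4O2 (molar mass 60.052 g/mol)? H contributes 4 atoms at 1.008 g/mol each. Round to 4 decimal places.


pct = 100 * (n_elem * M_elem) / M_total
mass_contribution = 4 * 1.008 = 4.032 g/mol
pct = 100 * 4.032 / 60.052
pct = 6.71418104 %, rounded to 4 dp:

6.7142 %


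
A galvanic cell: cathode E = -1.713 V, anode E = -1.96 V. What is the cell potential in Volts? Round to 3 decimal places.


Standard cell potential: E_cell = E_cathode - E_anode.
E_cell = -1.713 - (-1.96)
E_cell = 0.247 V, rounded to 3 dp:

0.247 V


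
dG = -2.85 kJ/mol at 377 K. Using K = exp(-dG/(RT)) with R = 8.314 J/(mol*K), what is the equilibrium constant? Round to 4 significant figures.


dG is in kJ/mol; multiply by 1000 to match R in J/(mol*K).
RT = 8.314 * 377 = 3134.378 J/mol
exponent = -dG*1000 / (RT) = -(-2.85*1000) / 3134.378 = 0.90927131
K = exp(0.90927131)
K = 2.4825129, rounded to 4 significant figures:

2.483


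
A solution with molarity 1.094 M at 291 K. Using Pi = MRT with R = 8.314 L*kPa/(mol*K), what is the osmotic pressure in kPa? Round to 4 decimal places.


Osmotic pressure (van't Hoff): Pi = M*R*T.
RT = 8.314 * 291 = 2419.374
Pi = 1.094 * 2419.374
Pi = 2646.795156 kPa, rounded to 4 dp:

2646.7952 kPa


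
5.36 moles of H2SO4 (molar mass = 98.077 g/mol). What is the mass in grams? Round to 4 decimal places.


mass = n * M
mass = 5.36 * 98.077
mass = 525.69272 g, rounded to 4 dp:

525.6927 g


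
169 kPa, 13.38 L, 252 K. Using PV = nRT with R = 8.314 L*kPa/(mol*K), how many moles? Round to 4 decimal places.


PV = nRT, solve for n = PV / (RT).
PV = 169 * 13.38 = 2261.22
RT = 8.314 * 252 = 2095.128
n = 2261.22 / 2095.128
n = 1.07927535 mol, rounded to 4 dp:

1.0793 mol


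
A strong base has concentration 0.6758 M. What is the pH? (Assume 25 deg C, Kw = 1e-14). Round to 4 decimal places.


A strong base dissociates completely, so [OH-] equals the given concentration.
pOH = -log10([OH-]) = -log10(0.6758) = 0.170182
pH = 14 - pOH = 14 - 0.170182
pH = 13.829818, rounded to 4 dp:

13.8298


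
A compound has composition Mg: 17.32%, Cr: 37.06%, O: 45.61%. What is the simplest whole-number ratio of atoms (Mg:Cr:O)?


Assume 100 g of compound, divide each mass% by atomic mass to get moles, then normalize by the smallest to get a raw atom ratio.
Moles per 100 g: Mg: 17.32/24.305 = 0.7126, Cr: 37.06/51.996 = 0.7127, O: 45.61/15.999 = 2.8508
Raw ratio (divide by min = 0.7126): Mg: 1.0, Cr: 1.0, O: 4.001
Multiply by 1 to clear fractions: Mg: 1.0 ~= 1, Cr: 1.0 ~= 1, O: 4.001 ~= 4
Reduce by GCD to get the simplest whole-number ratio:

1:1:4


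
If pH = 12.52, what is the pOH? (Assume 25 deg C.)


At 25 deg C, pH + pOH = 14.
pOH = 14 - pH = 14 - 12.52
pOH = 1.48:

1.48


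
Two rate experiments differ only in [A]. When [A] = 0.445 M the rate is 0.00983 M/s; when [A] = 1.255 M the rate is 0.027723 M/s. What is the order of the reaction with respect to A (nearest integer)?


Rate is proportional to [A]^n, so rate2/rate1 = ([A]2/[A]1)^n. Take logs to solve for n.
rate2/rate1 = 0.027723 / 0.00983 = 2.8202
[A]2/[A]1 = 1.255 / 0.445 = 2.8202
n = ln(2.8202) / ln(2.8202) = 1.0
Nearest integer order:

1


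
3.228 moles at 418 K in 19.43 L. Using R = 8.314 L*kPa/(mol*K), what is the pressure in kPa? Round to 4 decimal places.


PV = nRT, solve for P = nRT / V.
nRT = 3.228 * 8.314 * 418 = 11218.1135
P = 11218.1135 / 19.43
P = 577.36044776 kPa, rounded to 4 dp:

577.3604 kPa


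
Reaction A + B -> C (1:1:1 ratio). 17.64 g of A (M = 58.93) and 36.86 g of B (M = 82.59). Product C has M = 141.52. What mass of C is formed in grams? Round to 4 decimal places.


Find moles of each reactant; the smaller value is the limiting reagent in a 1:1:1 reaction, so moles_C equals moles of the limiter.
n_A = mass_A / M_A = 17.64 / 58.93 = 0.299338 mol
n_B = mass_B / M_B = 36.86 / 82.59 = 0.446301 mol
Limiting reagent: A (smaller), n_limiting = 0.299338 mol
mass_C = n_limiting * M_C = 0.299338 * 141.52
mass_C = 42.36231376 g, rounded to 4 dp:

42.3623 g


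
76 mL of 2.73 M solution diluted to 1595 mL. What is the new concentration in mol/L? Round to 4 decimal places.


Dilution: M1*V1 = M2*V2, solve for M2.
M2 = M1*V1 / V2
M2 = 2.73 * 76 / 1595
M2 = 207.48 / 1595
M2 = 0.1300815 mol/L, rounded to 4 dp:

0.1301 mol/L


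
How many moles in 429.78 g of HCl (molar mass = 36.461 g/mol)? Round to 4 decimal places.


n = mass / M
n = 429.78 / 36.461
n = 11.78738927 mol, rounded to 4 dp:

11.7874 mol


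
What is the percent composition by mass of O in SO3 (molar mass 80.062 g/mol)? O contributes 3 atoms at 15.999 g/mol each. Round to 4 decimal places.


pct = 100 * (n_elem * M_elem) / M_total
mass_contribution = 3 * 15.999 = 47.997 g/mol
pct = 100 * 47.997 / 80.062
pct = 59.94978891 %, rounded to 4 dp:

59.9498 %


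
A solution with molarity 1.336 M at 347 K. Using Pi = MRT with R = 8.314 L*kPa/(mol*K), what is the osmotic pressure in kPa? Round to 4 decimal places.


Osmotic pressure (van't Hoff): Pi = M*R*T.
RT = 8.314 * 347 = 2884.958
Pi = 1.336 * 2884.958
Pi = 3854.303888 kPa, rounded to 4 dp:

3854.3039 kPa


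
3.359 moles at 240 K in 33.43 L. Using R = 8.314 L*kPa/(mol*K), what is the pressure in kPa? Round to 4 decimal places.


PV = nRT, solve for P = nRT / V.
nRT = 3.359 * 8.314 * 240 = 6702.4142
P = 6702.4142 / 33.43
P = 200.49100209 kPa, rounded to 4 dp:

200.4910 kPa


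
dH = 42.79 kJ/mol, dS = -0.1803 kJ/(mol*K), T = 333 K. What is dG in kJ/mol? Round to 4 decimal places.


Gibbs: dG = dH - T*dS (consistent units, dS already in kJ/(mol*K)).
T*dS = 333 * -0.1803 = -60.0399
dG = 42.79 - (-60.0399)
dG = 102.8299 kJ/mol, rounded to 4 dp:

102.8299 kJ/mol


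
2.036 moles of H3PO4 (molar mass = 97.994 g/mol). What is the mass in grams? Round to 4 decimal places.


mass = n * M
mass = 2.036 * 97.994
mass = 199.515784 g, rounded to 4 dp:

199.5158 g


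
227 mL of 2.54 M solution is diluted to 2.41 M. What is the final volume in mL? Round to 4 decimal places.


Dilution: M1*V1 = M2*V2, solve for V2.
V2 = M1*V1 / M2
V2 = 2.54 * 227 / 2.41
V2 = 576.58 / 2.41
V2 = 239.24481328 mL, rounded to 4 dp:

239.2448 mL


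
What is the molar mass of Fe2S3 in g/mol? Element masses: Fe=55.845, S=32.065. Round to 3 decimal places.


M = sum(count * atomic_mass) over atoms.
M = 2*55.845 + 3*32.065
M = 111.69 + 96.195
M = 207.885 g/mol, rounded to 3 dp:

207.885 g/mol


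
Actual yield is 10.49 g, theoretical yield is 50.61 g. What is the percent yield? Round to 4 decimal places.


% yield = 100 * actual / theoretical
% yield = 100 * 10.49 / 50.61
% yield = 20.72712903 %, rounded to 4 dp:

20.7271 %


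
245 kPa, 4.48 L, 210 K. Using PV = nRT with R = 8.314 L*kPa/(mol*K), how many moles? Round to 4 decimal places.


PV = nRT, solve for n = PV / (RT).
PV = 245 * 4.48 = 1097.6
RT = 8.314 * 210 = 1745.94
n = 1097.6 / 1745.94
n = 0.62865849 mol, rounded to 4 dp:

0.6287 mol


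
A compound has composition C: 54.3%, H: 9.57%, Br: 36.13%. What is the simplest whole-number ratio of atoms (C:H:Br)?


Assume 100 g of compound, divide each mass% by atomic mass to get moles, then normalize by the smallest to get a raw atom ratio.
Moles per 100 g: C: 54.3/12.011 = 4.5209, H: 9.57/1.008 = 9.494, Br: 36.13/79.904 = 0.4522
Raw ratio (divide by min = 0.4522): C: 9.998, H: 20.997, Br: 1.0
Multiply by 1 to clear fractions: C: 9.998 ~= 10, H: 20.997 ~= 21, Br: 1.0 ~= 1
Reduce by GCD to get the simplest whole-number ratio:

10:21:1


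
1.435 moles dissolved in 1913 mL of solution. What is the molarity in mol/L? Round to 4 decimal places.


Convert volume to liters: V_L = V_mL / 1000.
V_L = 1913 / 1000 = 1.913 L
M = n / V_L = 1.435 / 1.913
M = 0.75013068 mol/L, rounded to 4 dp:

0.7501 mol/L


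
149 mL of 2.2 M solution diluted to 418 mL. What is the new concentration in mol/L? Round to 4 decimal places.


Dilution: M1*V1 = M2*V2, solve for M2.
M2 = M1*V1 / V2
M2 = 2.2 * 149 / 418
M2 = 327.8 / 418
M2 = 0.78421053 mol/L, rounded to 4 dp:

0.7842 mol/L


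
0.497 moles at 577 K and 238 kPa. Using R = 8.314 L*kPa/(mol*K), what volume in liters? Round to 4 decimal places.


PV = nRT, solve for V = nRT / P.
nRT = 0.497 * 8.314 * 577 = 2384.1975
V = 2384.1975 / 238
V = 10.01763655 L, rounded to 4 dp:

10.0176 L


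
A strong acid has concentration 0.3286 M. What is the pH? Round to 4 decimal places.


A strong acid dissociates completely, so [H+] equals the given concentration.
pH = -log10([H+]) = -log10(0.3286)
pH = 0.48333244, rounded to 4 dp:

0.4833


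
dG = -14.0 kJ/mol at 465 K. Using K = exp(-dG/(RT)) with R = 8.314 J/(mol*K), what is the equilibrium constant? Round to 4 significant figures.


dG is in kJ/mol; multiply by 1000 to match R in J/(mol*K).
RT = 8.314 * 465 = 3866.01 J/mol
exponent = -dG*1000 / (RT) = -(-14.0*1000) / 3866.01 = 3.62130465
K = exp(3.62130465)
K = 37.386312, rounded to 4 significant figures:

37.39


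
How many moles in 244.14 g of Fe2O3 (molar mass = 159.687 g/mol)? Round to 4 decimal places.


n = mass / M
n = 244.14 / 159.687
n = 1.52886584 mol, rounded to 4 dp:

1.5289 mol


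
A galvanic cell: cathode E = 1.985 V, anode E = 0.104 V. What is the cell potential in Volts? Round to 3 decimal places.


Standard cell potential: E_cell = E_cathode - E_anode.
E_cell = 1.985 - (0.104)
E_cell = 1.881 V, rounded to 3 dp:

1.881 V


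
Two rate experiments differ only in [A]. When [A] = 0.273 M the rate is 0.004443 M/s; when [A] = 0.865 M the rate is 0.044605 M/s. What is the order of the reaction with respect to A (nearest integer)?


Rate is proportional to [A]^n, so rate2/rate1 = ([A]2/[A]1)^n. Take logs to solve for n.
rate2/rate1 = 0.044605 / 0.004443 = 10.0394
[A]2/[A]1 = 0.865 / 0.273 = 3.1685
n = ln(10.0394) / ln(3.1685) = 2.0
Nearest integer order:

2


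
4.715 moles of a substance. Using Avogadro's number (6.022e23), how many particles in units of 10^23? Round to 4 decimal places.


N = n * NA, then divide by 1e23 for the requested units.
N / 1e23 = n * 6.022
N / 1e23 = 4.715 * 6.022
N / 1e23 = 28.39373, rounded to 4 dp:

28.3937


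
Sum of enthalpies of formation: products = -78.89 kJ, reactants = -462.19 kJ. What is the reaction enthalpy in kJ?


dH_rxn = sum(dH_f products) - sum(dH_f reactants)
dH_rxn = -78.89 - (-462.19)
dH_rxn = 383.3 kJ:

383.30 kJ


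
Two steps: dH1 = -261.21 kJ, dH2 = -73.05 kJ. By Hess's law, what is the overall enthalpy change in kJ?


Hess's law: enthalpy is a state function, so add the step enthalpies.
dH_total = dH1 + dH2 = -261.21 + (-73.05)
dH_total = -334.26 kJ:

-334.26 kJ


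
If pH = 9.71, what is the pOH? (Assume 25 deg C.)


At 25 deg C, pH + pOH = 14.
pOH = 14 - pH = 14 - 9.71
pOH = 4.29:

4.29


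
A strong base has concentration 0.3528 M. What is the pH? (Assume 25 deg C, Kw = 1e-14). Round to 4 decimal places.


A strong base dissociates completely, so [OH-] equals the given concentration.
pOH = -log10([OH-]) = -log10(0.3528) = 0.452471
pH = 14 - pOH = 14 - 0.452471
pH = 13.547529, rounded to 4 dp:

13.5475


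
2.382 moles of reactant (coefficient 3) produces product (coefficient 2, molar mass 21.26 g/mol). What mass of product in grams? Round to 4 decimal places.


Use the coefficient ratio to convert reactant moles to product moles, then multiply by the product's molar mass.
moles_P = moles_R * (coeff_P / coeff_R) = 2.382 * (2/3) = 1.588
mass_P = moles_P * M_P = 1.588 * 21.26
mass_P = 33.76088 g, rounded to 4 dp:

33.7609 g


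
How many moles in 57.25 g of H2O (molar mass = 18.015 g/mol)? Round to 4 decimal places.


n = mass / M
n = 57.25 / 18.015
n = 3.1779073 mol, rounded to 4 dp:

3.1779 mol


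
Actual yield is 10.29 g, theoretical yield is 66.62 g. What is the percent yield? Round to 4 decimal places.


% yield = 100 * actual / theoretical
% yield = 100 * 10.29 / 66.62
% yield = 15.44581207 %, rounded to 4 dp:

15.4458 %


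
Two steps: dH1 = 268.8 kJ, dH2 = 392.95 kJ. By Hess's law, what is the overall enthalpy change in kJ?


Hess's law: enthalpy is a state function, so add the step enthalpies.
dH_total = dH1 + dH2 = 268.8 + (392.95)
dH_total = 661.75 kJ:

661.75 kJ


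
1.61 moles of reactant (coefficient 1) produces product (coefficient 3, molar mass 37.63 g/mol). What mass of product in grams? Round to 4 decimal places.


Use the coefficient ratio to convert reactant moles to product moles, then multiply by the product's molar mass.
moles_P = moles_R * (coeff_P / coeff_R) = 1.61 * (3/1) = 4.83
mass_P = moles_P * M_P = 4.83 * 37.63
mass_P = 181.7529 g, rounded to 4 dp:

181.7529 g


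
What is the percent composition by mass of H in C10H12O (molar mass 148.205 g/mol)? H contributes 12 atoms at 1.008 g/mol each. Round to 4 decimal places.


pct = 100 * (n_elem * M_elem) / M_total
mass_contribution = 12 * 1.008 = 12.096 g/mol
pct = 100 * 12.096 / 148.205
pct = 8.16166796 %, rounded to 4 dp:

8.1617 %


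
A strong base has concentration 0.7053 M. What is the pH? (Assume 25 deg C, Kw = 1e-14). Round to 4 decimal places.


A strong base dissociates completely, so [OH-] equals the given concentration.
pOH = -log10([OH-]) = -log10(0.7053) = 0.151626
pH = 14 - pOH = 14 - 0.151626
pH = 13.848374, rounded to 4 dp:

13.8484


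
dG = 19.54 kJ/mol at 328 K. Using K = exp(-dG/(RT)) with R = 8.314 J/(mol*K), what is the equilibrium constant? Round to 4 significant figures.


dG is in kJ/mol; multiply by 1000 to match R in J/(mol*K).
RT = 8.314 * 328 = 2726.992 J/mol
exponent = -dG*1000 / (RT) = -(19.54*1000) / 2726.992 = -7.16540423
K = exp(-7.16540423)
K = 0.0007728665, rounded to 4 significant figures:

0.0007729


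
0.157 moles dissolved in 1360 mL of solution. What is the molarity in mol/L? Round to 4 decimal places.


Convert volume to liters: V_L = V_mL / 1000.
V_L = 1360 / 1000 = 1.36 L
M = n / V_L = 0.157 / 1.36
M = 0.11544118 mol/L, rounded to 4 dp:

0.1154 mol/L


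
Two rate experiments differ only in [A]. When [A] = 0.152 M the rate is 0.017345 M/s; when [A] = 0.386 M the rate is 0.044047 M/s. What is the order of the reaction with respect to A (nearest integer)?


Rate is proportional to [A]^n, so rate2/rate1 = ([A]2/[A]1)^n. Take logs to solve for n.
rate2/rate1 = 0.044047 / 0.017345 = 2.5395
[A]2/[A]1 = 0.386 / 0.152 = 2.5395
n = ln(2.5395) / ln(2.5395) = 1.0
Nearest integer order:

1


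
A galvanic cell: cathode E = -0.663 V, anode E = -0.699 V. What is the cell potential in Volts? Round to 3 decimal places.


Standard cell potential: E_cell = E_cathode - E_anode.
E_cell = -0.663 - (-0.699)
E_cell = 0.036 V, rounded to 3 dp:

0.036 V


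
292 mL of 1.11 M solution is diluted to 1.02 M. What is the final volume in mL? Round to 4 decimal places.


Dilution: M1*V1 = M2*V2, solve for V2.
V2 = M1*V1 / M2
V2 = 1.11 * 292 / 1.02
V2 = 324.12 / 1.02
V2 = 317.76470588 mL, rounded to 4 dp:

317.7647 mL


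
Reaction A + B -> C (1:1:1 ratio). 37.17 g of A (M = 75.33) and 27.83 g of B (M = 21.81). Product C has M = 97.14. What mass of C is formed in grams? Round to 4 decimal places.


Find moles of each reactant; the smaller value is the limiting reagent in a 1:1:1 reaction, so moles_C equals moles of the limiter.
n_A = mass_A / M_A = 37.17 / 75.33 = 0.493429 mol
n_B = mass_B / M_B = 27.83 / 21.81 = 1.27602 mol
Limiting reagent: A (smaller), n_limiting = 0.493429 mol
mass_C = n_limiting * M_C = 0.493429 * 97.14
mass_C = 47.93169306 g, rounded to 4 dp:

47.9317 g


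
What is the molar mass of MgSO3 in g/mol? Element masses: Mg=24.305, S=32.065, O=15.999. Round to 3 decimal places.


M = sum(count * atomic_mass) over atoms.
M = 1*24.305 + 1*32.065 + 3*15.999
M = 24.305 + 32.065 + 47.997
M = 104.367 g/mol, rounded to 3 dp:

104.367 g/mol


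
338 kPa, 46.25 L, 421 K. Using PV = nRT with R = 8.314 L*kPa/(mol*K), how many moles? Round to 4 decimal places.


PV = nRT, solve for n = PV / (RT).
PV = 338 * 46.25 = 15632.5
RT = 8.314 * 421 = 3500.194
n = 15632.5 / 3500.194
n = 4.46618102 mol, rounded to 4 dp:

4.4662 mol


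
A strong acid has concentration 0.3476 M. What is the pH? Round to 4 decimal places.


A strong acid dissociates completely, so [H+] equals the given concentration.
pH = -log10([H+]) = -log10(0.3476)
pH = 0.45892023, rounded to 4 dp:

0.4589


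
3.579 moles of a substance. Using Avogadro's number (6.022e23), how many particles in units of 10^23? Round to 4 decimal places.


N = n * NA, then divide by 1e23 for the requested units.
N / 1e23 = n * 6.022
N / 1e23 = 3.579 * 6.022
N / 1e23 = 21.552738, rounded to 4 dp:

21.5527


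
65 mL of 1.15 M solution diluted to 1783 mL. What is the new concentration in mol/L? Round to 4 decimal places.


Dilution: M1*V1 = M2*V2, solve for M2.
M2 = M1*V1 / V2
M2 = 1.15 * 65 / 1783
M2 = 74.75 / 1783
M2 = 0.04192372 mol/L, rounded to 4 dp:

0.0419 mol/L


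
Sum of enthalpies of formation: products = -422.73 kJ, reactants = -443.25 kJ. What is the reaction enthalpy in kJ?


dH_rxn = sum(dH_f products) - sum(dH_f reactants)
dH_rxn = -422.73 - (-443.25)
dH_rxn = 20.52 kJ:

20.52 kJ


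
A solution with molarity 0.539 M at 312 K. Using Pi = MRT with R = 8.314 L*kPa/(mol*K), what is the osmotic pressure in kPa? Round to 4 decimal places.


Osmotic pressure (van't Hoff): Pi = M*R*T.
RT = 8.314 * 312 = 2593.968
Pi = 0.539 * 2593.968
Pi = 1398.148752 kPa, rounded to 4 dp:

1398.1488 kPa


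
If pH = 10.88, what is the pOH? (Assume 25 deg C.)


At 25 deg C, pH + pOH = 14.
pOH = 14 - pH = 14 - 10.88
pOH = 3.12:

3.12


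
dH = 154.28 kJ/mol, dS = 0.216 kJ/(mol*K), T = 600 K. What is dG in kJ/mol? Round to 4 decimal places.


Gibbs: dG = dH - T*dS (consistent units, dS already in kJ/(mol*K)).
T*dS = 600 * 0.216 = 129.6
dG = 154.28 - (129.6)
dG = 24.68 kJ/mol, rounded to 4 dp:

24.6800 kJ/mol


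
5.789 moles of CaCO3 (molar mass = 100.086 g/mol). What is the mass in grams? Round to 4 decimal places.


mass = n * M
mass = 5.789 * 100.086
mass = 579.397854 g, rounded to 4 dp:

579.3979 g


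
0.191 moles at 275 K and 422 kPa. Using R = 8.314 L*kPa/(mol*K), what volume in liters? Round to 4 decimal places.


PV = nRT, solve for V = nRT / P.
nRT = 0.191 * 8.314 * 275 = 436.6929
V = 436.6929 / 422
V = 1.0348173 L, rounded to 4 dp:

1.0348 L


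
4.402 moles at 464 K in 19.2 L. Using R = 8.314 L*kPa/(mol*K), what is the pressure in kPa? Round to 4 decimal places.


PV = nRT, solve for P = nRT / V.
nRT = 4.402 * 8.314 * 464 = 16981.5778
P = 16981.5778 / 19.2
P = 884.45717708 kPa, rounded to 4 dp:

884.4572 kPa


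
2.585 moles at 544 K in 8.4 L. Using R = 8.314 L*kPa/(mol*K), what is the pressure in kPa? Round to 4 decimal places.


PV = nRT, solve for P = nRT / V.
nRT = 2.585 * 8.314 * 544 = 11691.4794
P = 11691.4794 / 8.4
P = 1391.84278571 kPa, rounded to 4 dp:

1391.8428 kPa


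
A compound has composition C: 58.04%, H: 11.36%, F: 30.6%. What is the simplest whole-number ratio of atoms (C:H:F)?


Assume 100 g of compound, divide each mass% by atomic mass to get moles, then normalize by the smallest to get a raw atom ratio.
Moles per 100 g: C: 58.04/12.011 = 4.8322, H: 11.36/1.008 = 11.2698, F: 30.6/18.998 = 1.6107
Raw ratio (divide by min = 1.6107): C: 3.0, H: 6.997, F: 1.0
Multiply by 1 to clear fractions: C: 3.0 ~= 3, H: 6.997 ~= 7, F: 1.0 ~= 1
Reduce by GCD to get the simplest whole-number ratio:

3:7:1


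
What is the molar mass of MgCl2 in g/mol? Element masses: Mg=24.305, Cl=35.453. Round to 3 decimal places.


M = sum(count * atomic_mass) over atoms.
M = 1*24.305 + 2*35.453
M = 24.305 + 70.906
M = 95.211 g/mol, rounded to 3 dp:

95.211 g/mol


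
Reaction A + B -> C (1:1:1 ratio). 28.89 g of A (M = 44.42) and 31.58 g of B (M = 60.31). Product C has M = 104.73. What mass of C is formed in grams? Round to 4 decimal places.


Find moles of each reactant; the smaller value is the limiting reagent in a 1:1:1 reaction, so moles_C equals moles of the limiter.
n_A = mass_A / M_A = 28.89 / 44.42 = 0.650383 mol
n_B = mass_B / M_B = 31.58 / 60.31 = 0.523628 mol
Limiting reagent: B (smaller), n_limiting = 0.523628 mol
mass_C = n_limiting * M_C = 0.523628 * 104.73
mass_C = 54.83956044 g, rounded to 4 dp:

54.8396 g


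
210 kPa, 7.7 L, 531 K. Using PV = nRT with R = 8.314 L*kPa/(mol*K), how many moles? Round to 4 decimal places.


PV = nRT, solve for n = PV / (RT).
PV = 210 * 7.7 = 1617.0
RT = 8.314 * 531 = 4414.734
n = 1617.0 / 4414.734
n = 0.36627348 mol, rounded to 4 dp:

0.3663 mol


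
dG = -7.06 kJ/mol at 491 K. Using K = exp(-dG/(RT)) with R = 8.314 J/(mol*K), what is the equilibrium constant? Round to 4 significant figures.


dG is in kJ/mol; multiply by 1000 to match R in J/(mol*K).
RT = 8.314 * 491 = 4082.174 J/mol
exponent = -dG*1000 / (RT) = -(-7.06*1000) / 4082.174 = 1.72947062
K = exp(1.72947062)
K = 5.6376686, rounded to 4 significant figures:

5.638


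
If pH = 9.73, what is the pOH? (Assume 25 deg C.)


At 25 deg C, pH + pOH = 14.
pOH = 14 - pH = 14 - 9.73
pOH = 4.27:

4.27


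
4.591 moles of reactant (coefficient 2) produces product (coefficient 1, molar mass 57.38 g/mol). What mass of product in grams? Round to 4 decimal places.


Use the coefficient ratio to convert reactant moles to product moles, then multiply by the product's molar mass.
moles_P = moles_R * (coeff_P / coeff_R) = 4.591 * (1/2) = 2.2955
mass_P = moles_P * M_P = 2.2955 * 57.38
mass_P = 131.71579 g, rounded to 4 dp:

131.7158 g


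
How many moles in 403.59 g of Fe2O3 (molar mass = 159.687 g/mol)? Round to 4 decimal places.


n = mass / M
n = 403.59 / 159.687
n = 2.52738169 mol, rounded to 4 dp:

2.5274 mol


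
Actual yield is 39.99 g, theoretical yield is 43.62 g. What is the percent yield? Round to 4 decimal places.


% yield = 100 * actual / theoretical
% yield = 100 * 39.99 / 43.62
% yield = 91.6781293 %, rounded to 4 dp:

91.6781 %


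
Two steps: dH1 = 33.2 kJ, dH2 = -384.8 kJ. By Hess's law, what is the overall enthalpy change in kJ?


Hess's law: enthalpy is a state function, so add the step enthalpies.
dH_total = dH1 + dH2 = 33.2 + (-384.8)
dH_total = -351.6 kJ:

-351.60 kJ


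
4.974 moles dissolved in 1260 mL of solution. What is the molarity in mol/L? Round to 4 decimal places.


Convert volume to liters: V_L = V_mL / 1000.
V_L = 1260 / 1000 = 1.26 L
M = n / V_L = 4.974 / 1.26
M = 3.94761905 mol/L, rounded to 4 dp:

3.9476 mol/L


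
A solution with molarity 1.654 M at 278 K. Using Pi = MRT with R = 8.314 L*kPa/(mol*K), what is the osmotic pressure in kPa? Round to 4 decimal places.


Osmotic pressure (van't Hoff): Pi = M*R*T.
RT = 8.314 * 278 = 2311.292
Pi = 1.654 * 2311.292
Pi = 3822.876968 kPa, rounded to 4 dp:

3822.8770 kPa


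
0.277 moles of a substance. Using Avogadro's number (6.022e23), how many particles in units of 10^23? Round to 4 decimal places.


N = n * NA, then divide by 1e23 for the requested units.
N / 1e23 = n * 6.022
N / 1e23 = 0.277 * 6.022
N / 1e23 = 1.668094, rounded to 4 dp:

1.6681


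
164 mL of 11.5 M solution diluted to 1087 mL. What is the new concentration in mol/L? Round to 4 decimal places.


Dilution: M1*V1 = M2*V2, solve for M2.
M2 = M1*V1 / V2
M2 = 11.5 * 164 / 1087
M2 = 1886.0 / 1087
M2 = 1.7350506 mol/L, rounded to 4 dp:

1.7351 mol/L


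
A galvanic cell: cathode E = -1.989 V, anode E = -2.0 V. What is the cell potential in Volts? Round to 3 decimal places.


Standard cell potential: E_cell = E_cathode - E_anode.
E_cell = -1.989 - (-2.0)
E_cell = 0.011 V, rounded to 3 dp:

0.011 V


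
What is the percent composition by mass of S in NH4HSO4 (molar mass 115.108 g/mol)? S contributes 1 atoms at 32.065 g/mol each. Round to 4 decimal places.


pct = 100 * (n_elem * M_elem) / M_total
mass_contribution = 1 * 32.065 = 32.065 g/mol
pct = 100 * 32.065 / 115.108
pct = 27.85644786 %, rounded to 4 dp:

27.8564 %


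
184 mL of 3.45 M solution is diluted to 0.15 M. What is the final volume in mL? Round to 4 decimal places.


Dilution: M1*V1 = M2*V2, solve for V2.
V2 = M1*V1 / M2
V2 = 3.45 * 184 / 0.15
V2 = 634.8 / 0.15
V2 = 4232.0 mL, rounded to 4 dp:

4232.0000 mL


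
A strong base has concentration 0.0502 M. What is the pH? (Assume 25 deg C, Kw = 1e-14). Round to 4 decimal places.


A strong base dissociates completely, so [OH-] equals the given concentration.
pOH = -log10([OH-]) = -log10(0.0502) = 1.299296
pH = 14 - pOH = 14 - 1.299296
pH = 12.700704, rounded to 4 dp:

12.7007


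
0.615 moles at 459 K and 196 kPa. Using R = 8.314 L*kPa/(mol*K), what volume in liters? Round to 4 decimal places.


PV = nRT, solve for V = nRT / P.
nRT = 0.615 * 8.314 * 459 = 2346.9175
V = 2346.9175 / 196
V = 11.97406888 L, rounded to 4 dp:

11.9741 L


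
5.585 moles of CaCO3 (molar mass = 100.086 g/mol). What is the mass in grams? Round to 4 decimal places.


mass = n * M
mass = 5.585 * 100.086
mass = 558.98031 g, rounded to 4 dp:

558.9803 g


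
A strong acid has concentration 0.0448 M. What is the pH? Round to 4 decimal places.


A strong acid dissociates completely, so [H+] equals the given concentration.
pH = -log10([H+]) = -log10(0.0448)
pH = 1.34872199, rounded to 4 dp:

1.3487


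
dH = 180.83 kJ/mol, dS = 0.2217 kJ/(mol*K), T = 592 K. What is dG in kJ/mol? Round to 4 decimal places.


Gibbs: dG = dH - T*dS (consistent units, dS already in kJ/(mol*K)).
T*dS = 592 * 0.2217 = 131.2464
dG = 180.83 - (131.2464)
dG = 49.5836 kJ/mol, rounded to 4 dp:

49.5836 kJ/mol


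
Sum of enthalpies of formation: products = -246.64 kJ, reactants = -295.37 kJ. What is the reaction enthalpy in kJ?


dH_rxn = sum(dH_f products) - sum(dH_f reactants)
dH_rxn = -246.64 - (-295.37)
dH_rxn = 48.73 kJ:

48.73 kJ


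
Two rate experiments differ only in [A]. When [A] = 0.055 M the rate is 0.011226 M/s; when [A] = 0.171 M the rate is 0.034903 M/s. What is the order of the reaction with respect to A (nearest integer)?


Rate is proportional to [A]^n, so rate2/rate1 = ([A]2/[A]1)^n. Take logs to solve for n.
rate2/rate1 = 0.034903 / 0.011226 = 3.1091
[A]2/[A]1 = 0.171 / 0.055 = 3.1091
n = ln(3.1091) / ln(3.1091) = 1.0
Nearest integer order:

1


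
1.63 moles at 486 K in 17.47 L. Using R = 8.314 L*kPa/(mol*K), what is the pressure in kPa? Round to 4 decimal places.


PV = nRT, solve for P = nRT / V.
nRT = 1.63 * 8.314 * 486 = 6586.1845
P = 6586.1845 / 17.47
P = 376.99968517 kPa, rounded to 4 dp:

376.9997 kPa


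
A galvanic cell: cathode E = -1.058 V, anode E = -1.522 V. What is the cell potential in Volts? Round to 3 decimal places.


Standard cell potential: E_cell = E_cathode - E_anode.
E_cell = -1.058 - (-1.522)
E_cell = 0.464 V, rounded to 3 dp:

0.464 V


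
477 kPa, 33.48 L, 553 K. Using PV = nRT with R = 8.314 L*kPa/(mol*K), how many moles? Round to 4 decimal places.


PV = nRT, solve for n = PV / (RT).
PV = 477 * 33.48 = 15969.96
RT = 8.314 * 553 = 4597.642
n = 15969.96 / 4597.642
n = 3.47351099 mol, rounded to 4 dp:

3.4735 mol


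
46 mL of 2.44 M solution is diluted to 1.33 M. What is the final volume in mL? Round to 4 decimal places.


Dilution: M1*V1 = M2*V2, solve for V2.
V2 = M1*V1 / M2
V2 = 2.44 * 46 / 1.33
V2 = 112.24 / 1.33
V2 = 84.39097744 mL, rounded to 4 dp:

84.3910 mL


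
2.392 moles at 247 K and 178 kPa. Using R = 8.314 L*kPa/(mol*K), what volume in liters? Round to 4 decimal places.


PV = nRT, solve for V = nRT / P.
nRT = 2.392 * 8.314 * 247 = 4912.1107
V = 4912.1107 / 178
V = 27.59612753 L, rounded to 4 dp:

27.5961 L


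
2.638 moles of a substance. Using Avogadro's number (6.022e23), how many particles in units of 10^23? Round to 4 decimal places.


N = n * NA, then divide by 1e23 for the requested units.
N / 1e23 = n * 6.022
N / 1e23 = 2.638 * 6.022
N / 1e23 = 15.886036, rounded to 4 dp:

15.8860


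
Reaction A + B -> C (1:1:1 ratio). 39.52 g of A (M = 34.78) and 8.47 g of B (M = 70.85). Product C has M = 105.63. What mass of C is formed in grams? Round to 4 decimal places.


Find moles of each reactant; the smaller value is the limiting reagent in a 1:1:1 reaction, so moles_C equals moles of the limiter.
n_A = mass_A / M_A = 39.52 / 34.78 = 1.136285 mol
n_B = mass_B / M_B = 8.47 / 70.85 = 0.119548 mol
Limiting reagent: B (smaller), n_limiting = 0.119548 mol
mass_C = n_limiting * M_C = 0.119548 * 105.63
mass_C = 12.62785524 g, rounded to 4 dp:

12.6279 g


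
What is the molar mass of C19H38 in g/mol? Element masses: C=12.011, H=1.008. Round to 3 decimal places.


M = sum(count * atomic_mass) over atoms.
M = 19*12.011 + 38*1.008
M = 228.209 + 38.304
M = 266.513 g/mol, rounded to 3 dp:

266.513 g/mol


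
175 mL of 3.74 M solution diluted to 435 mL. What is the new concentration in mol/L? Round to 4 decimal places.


Dilution: M1*V1 = M2*V2, solve for M2.
M2 = M1*V1 / V2
M2 = 3.74 * 175 / 435
M2 = 654.5 / 435
M2 = 1.5045977 mol/L, rounded to 4 dp:

1.5046 mol/L


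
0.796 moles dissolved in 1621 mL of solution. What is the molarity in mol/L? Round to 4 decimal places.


Convert volume to liters: V_L = V_mL / 1000.
V_L = 1621 / 1000 = 1.621 L
M = n / V_L = 0.796 / 1.621
M = 0.4910549 mol/L, rounded to 4 dp:

0.4911 mol/L


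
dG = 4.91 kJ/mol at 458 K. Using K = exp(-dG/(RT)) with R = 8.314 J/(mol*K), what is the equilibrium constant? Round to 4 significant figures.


dG is in kJ/mol; multiply by 1000 to match R in J/(mol*K).
RT = 8.314 * 458 = 3807.812 J/mol
exponent = -dG*1000 / (RT) = -(4.91*1000) / 3807.812 = -1.28945442
K = exp(-1.28945442)
K = 0.27542101, rounded to 4 significant figures:

0.2754


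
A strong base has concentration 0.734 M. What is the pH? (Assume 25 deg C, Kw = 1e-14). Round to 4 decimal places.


A strong base dissociates completely, so [OH-] equals the given concentration.
pOH = -log10([OH-]) = -log10(0.734) = 0.134304
pH = 14 - pOH = 14 - 0.134304
pH = 13.865696, rounded to 4 dp:

13.8657


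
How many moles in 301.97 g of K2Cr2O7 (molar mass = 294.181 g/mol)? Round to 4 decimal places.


n = mass / M
n = 301.97 / 294.181
n = 1.0264769 mol, rounded to 4 dp:

1.0265 mol


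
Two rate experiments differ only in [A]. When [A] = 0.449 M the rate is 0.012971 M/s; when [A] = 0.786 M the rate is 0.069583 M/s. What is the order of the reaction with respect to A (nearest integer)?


Rate is proportional to [A]^n, so rate2/rate1 = ([A]2/[A]1)^n. Take logs to solve for n.
rate2/rate1 = 0.069583 / 0.012971 = 5.3645
[A]2/[A]1 = 0.786 / 0.449 = 1.7506
n = ln(5.3645) / ln(1.7506) = 3.0
Nearest integer order:

3


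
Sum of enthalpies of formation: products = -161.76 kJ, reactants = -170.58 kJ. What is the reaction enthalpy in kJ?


dH_rxn = sum(dH_f products) - sum(dH_f reactants)
dH_rxn = -161.76 - (-170.58)
dH_rxn = 8.82 kJ:

8.82 kJ


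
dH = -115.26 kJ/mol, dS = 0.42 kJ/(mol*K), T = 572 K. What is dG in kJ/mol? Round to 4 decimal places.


Gibbs: dG = dH - T*dS (consistent units, dS already in kJ/(mol*K)).
T*dS = 572 * 0.42 = 240.24
dG = -115.26 - (240.24)
dG = -355.5 kJ/mol, rounded to 4 dp:

-355.5000 kJ/mol


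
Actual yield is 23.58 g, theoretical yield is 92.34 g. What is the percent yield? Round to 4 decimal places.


% yield = 100 * actual / theoretical
% yield = 100 * 23.58 / 92.34
% yield = 25.53606238 %, rounded to 4 dp:

25.5361 %


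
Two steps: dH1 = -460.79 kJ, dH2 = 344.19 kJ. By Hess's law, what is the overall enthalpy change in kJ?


Hess's law: enthalpy is a state function, so add the step enthalpies.
dH_total = dH1 + dH2 = -460.79 + (344.19)
dH_total = -116.6 kJ:

-116.60 kJ


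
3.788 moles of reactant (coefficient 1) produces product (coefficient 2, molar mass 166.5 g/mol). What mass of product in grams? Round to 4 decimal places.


Use the coefficient ratio to convert reactant moles to product moles, then multiply by the product's molar mass.
moles_P = moles_R * (coeff_P / coeff_R) = 3.788 * (2/1) = 7.576
mass_P = moles_P * M_P = 7.576 * 166.5
mass_P = 1261.404 g, rounded to 4 dp:

1261.4040 g


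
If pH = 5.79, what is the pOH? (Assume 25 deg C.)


At 25 deg C, pH + pOH = 14.
pOH = 14 - pH = 14 - 5.79
pOH = 8.21:

8.21


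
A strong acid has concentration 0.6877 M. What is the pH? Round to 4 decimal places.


A strong acid dissociates completely, so [H+] equals the given concentration.
pH = -log10([H+]) = -log10(0.6877)
pH = 0.16260098, rounded to 4 dp:

0.1626


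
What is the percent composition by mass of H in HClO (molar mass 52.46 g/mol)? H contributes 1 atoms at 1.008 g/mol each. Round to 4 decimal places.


pct = 100 * (n_elem * M_elem) / M_total
mass_contribution = 1 * 1.008 = 1.008 g/mol
pct = 100 * 1.008 / 52.46
pct = 1.92146397 %, rounded to 4 dp:

1.9215 %


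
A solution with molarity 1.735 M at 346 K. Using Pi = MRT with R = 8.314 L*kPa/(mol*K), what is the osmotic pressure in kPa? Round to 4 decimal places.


Osmotic pressure (van't Hoff): Pi = M*R*T.
RT = 8.314 * 346 = 2876.644
Pi = 1.735 * 2876.644
Pi = 4990.97734 kPa, rounded to 4 dp:

4990.9773 kPa


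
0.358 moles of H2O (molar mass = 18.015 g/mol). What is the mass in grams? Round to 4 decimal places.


mass = n * M
mass = 0.358 * 18.015
mass = 6.44937 g, rounded to 4 dp:

6.4494 g


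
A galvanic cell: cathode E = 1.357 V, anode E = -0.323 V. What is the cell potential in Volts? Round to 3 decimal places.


Standard cell potential: E_cell = E_cathode - E_anode.
E_cell = 1.357 - (-0.323)
E_cell = 1.68 V, rounded to 3 dp:

1.680 V


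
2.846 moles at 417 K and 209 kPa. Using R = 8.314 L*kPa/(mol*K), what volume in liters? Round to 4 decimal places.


PV = nRT, solve for V = nRT / P.
nRT = 2.846 * 8.314 * 417 = 9866.9055
V = 9866.9055 / 209
V = 47.21007416 L, rounded to 4 dp:

47.2101 L


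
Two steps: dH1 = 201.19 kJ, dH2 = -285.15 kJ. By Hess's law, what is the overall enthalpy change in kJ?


Hess's law: enthalpy is a state function, so add the step enthalpies.
dH_total = dH1 + dH2 = 201.19 + (-285.15)
dH_total = -83.96 kJ:

-83.96 kJ


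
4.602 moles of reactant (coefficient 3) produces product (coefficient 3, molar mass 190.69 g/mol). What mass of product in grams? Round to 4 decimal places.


Use the coefficient ratio to convert reactant moles to product moles, then multiply by the product's molar mass.
moles_P = moles_R * (coeff_P / coeff_R) = 4.602 * (3/3) = 4.602
mass_P = moles_P * M_P = 4.602 * 190.69
mass_P = 877.55538 g, rounded to 4 dp:

877.5554 g


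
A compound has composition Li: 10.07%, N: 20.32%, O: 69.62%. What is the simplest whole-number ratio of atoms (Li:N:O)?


Assume 100 g of compound, divide each mass% by atomic mass to get moles, then normalize by the smallest to get a raw atom ratio.
Moles per 100 g: Li: 10.07/6.941 = 1.4508, N: 20.32/14.007 = 1.4507, O: 69.62/15.999 = 4.3515
Raw ratio (divide by min = 1.4507): Li: 1.0, N: 1.0, O: 3.0
Multiply by 1 to clear fractions: Li: 1.0 ~= 1, N: 1.0 ~= 1, O: 3.0 ~= 3
Reduce by GCD to get the simplest whole-number ratio:

1:1:3


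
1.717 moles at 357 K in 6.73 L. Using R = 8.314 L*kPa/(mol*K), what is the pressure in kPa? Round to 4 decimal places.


PV = nRT, solve for P = nRT / V.
nRT = 1.717 * 8.314 * 357 = 5096.2243
P = 5096.2243 / 6.73
P = 757.23986627 kPa, rounded to 4 dp:

757.2399 kPa


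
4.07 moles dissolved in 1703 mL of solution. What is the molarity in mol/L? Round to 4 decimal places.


Convert volume to liters: V_L = V_mL / 1000.
V_L = 1703 / 1000 = 1.703 L
M = n / V_L = 4.07 / 1.703
M = 2.38990018 mol/L, rounded to 4 dp:

2.3899 mol/L


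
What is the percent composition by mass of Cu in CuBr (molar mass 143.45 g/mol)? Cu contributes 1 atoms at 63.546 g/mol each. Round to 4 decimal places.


pct = 100 * (n_elem * M_elem) / M_total
mass_contribution = 1 * 63.546 = 63.546 g/mol
pct = 100 * 63.546 / 143.45
pct = 44.2983618 %, rounded to 4 dp:

44.2984 %


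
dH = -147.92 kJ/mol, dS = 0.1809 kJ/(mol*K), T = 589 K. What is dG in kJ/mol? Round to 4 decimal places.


Gibbs: dG = dH - T*dS (consistent units, dS already in kJ/(mol*K)).
T*dS = 589 * 0.1809 = 106.5501
dG = -147.92 - (106.5501)
dG = -254.4701 kJ/mol, rounded to 4 dp:

-254.4701 kJ/mol


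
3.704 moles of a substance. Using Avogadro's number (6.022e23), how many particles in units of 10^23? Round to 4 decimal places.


N = n * NA, then divide by 1e23 for the requested units.
N / 1e23 = n * 6.022
N / 1e23 = 3.704 * 6.022
N / 1e23 = 22.305488, rounded to 4 dp:

22.3055


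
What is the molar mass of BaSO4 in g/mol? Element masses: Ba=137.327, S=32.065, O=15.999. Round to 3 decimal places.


M = sum(count * atomic_mass) over atoms.
M = 1*137.327 + 1*32.065 + 4*15.999
M = 137.327 + 32.065 + 63.996
M = 233.388 g/mol, rounded to 3 dp:

233.388 g/mol


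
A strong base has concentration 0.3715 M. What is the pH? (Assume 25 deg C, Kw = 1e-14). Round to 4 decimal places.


A strong base dissociates completely, so [OH-] equals the given concentration.
pOH = -log10([OH-]) = -log10(0.3715) = 0.430041
pH = 14 - pOH = 14 - 0.430041
pH = 13.569959, rounded to 4 dp:

13.5700
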